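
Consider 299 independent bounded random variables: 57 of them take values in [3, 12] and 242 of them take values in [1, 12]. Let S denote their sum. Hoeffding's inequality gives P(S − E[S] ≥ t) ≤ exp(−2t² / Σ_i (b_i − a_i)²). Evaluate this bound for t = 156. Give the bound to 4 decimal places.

0.2379

Σ(b_i − a_i)² = 57·9² + 242·11² = 33899.
Exponent = 2·156² / 33899 = 1.43579.
Bound = exp(−1.43579) = 0.23793.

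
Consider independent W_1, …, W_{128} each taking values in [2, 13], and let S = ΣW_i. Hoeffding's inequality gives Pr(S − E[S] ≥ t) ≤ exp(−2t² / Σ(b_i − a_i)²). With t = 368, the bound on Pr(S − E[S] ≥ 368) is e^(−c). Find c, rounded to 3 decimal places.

Σ(b_i − a_i)² = 128·(11)² = 15488.
c = 2t²/15488 = 2·368²/15488 = 17.4876.

17.488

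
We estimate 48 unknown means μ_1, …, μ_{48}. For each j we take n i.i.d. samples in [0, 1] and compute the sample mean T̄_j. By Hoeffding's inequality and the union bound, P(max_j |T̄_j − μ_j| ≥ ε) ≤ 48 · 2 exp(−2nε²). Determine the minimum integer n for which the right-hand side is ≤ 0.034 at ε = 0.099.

Need 2·48·exp(−2nε²) ≤ 0.034, i.e. exp(−2nε²) ≤ 0.034/96.
So 2nε² ≥ ln(96/0.034) = 7.945743.
Hence n ≥ 7.945743/(2·0.099²) = 405.354.
The smallest integer n is 406.

406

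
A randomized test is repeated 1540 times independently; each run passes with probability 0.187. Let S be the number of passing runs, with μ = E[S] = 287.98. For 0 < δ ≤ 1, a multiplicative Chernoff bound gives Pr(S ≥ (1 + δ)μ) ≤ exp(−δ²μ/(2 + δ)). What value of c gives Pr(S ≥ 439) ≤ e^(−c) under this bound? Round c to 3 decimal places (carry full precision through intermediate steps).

Write 439 = (1 + δ)μ, so δ = 439/287.98 − 1 = 0.5244114…
Then the exponent is δ²μ/(2 + δ) = (439 − μ)² / (μ·(2 + δ)) = 31.372308.

31.372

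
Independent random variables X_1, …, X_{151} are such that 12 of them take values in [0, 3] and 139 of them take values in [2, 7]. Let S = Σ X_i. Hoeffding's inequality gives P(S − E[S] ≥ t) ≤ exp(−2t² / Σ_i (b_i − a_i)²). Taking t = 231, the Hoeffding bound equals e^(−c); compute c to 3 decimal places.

29.786

Σ(b_i − a_i)² = 12·3² + 139·5² = 3583.
c = 2t² / 3583 = 2·231² / 3583 = 29.7857.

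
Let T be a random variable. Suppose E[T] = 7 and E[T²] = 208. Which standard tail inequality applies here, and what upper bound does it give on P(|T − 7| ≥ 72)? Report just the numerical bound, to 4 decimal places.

The first two moments determine the variance, so Chebyshev's inequality is the sharpest standard bound available.
Var(T) = E[T²] − (E[T])² = 208 − 49 = 159.
Chebyshev's inequality: P(|T − μ| ≥ t) ≤ Var(T)/t² = 159/5184 = 0.0307.

0.0307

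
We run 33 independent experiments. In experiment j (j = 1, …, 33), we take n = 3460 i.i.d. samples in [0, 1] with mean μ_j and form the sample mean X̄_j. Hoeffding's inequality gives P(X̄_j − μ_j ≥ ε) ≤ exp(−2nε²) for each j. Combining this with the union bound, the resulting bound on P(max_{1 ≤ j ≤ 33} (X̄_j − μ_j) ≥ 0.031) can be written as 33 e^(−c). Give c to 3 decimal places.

Union bound over the 33 events: P(max_{1 ≤ j ≤ 33} (X̄_j − μ_j) ≥ 0.031) ≤ 33·exp(−2nε²) = 33 exp(−2·3460·0.031²).
So c = 2·3460·0.031² = 6.6501.

6.650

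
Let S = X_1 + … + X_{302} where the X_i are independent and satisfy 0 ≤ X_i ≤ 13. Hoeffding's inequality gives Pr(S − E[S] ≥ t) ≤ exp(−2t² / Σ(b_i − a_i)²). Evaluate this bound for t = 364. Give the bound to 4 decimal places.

Σ(b_i − a_i)² = 302·(13)² = 51038.
Exponent = 2·364²/51038 = 5.1921.
Bound = exp(−5.1921) = 0.00556.

0.0056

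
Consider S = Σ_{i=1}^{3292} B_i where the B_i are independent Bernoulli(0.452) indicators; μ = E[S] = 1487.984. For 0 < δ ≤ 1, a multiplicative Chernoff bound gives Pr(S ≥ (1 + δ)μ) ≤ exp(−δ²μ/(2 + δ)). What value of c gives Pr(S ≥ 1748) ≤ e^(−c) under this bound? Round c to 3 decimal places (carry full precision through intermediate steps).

Write 1748 = (1 + δ)μ, so δ = 1748/1487.984 − 1 = 0.1747438…
Then the exponent is δ²μ/(2 + δ) = (1748 − μ)² / (μ·(2 + δ)) = 20.892662.

20.893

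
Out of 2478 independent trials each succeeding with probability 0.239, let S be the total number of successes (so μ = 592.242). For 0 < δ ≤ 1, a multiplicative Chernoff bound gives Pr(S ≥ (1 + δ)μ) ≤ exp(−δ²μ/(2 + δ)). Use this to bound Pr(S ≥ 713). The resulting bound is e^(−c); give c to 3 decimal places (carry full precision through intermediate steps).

11.172

Write 713 = (1 + δ)μ, so δ = 713/592.242 − 1 = 0.2038998…
Then the exponent is δ²μ/(2 + δ) = (713 − μ)² / (μ·(2 + δ)) = 11.172254.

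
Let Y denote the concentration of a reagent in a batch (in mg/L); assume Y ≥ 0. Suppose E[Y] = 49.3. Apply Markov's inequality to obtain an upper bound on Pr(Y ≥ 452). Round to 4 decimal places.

0.1091

Markov's inequality: for a non-negative random variable, Pr(Y ≥ a) ≤ E[Y]/a.
Here E[Y] = 49.3 and a = 452, so the bound is 49.3/452 = 0.1091.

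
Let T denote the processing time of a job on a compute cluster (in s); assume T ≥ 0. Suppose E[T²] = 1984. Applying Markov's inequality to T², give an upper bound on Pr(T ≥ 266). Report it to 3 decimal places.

0.028

Since T ≥ 0, the event {T ≥ 266} is the same as {T² ≥ 70756}.
Markov's inequality applied to T² gives Pr(T² ≥ 70756) ≤ E[T²]/70756 = 1984/70756 = 0.0280.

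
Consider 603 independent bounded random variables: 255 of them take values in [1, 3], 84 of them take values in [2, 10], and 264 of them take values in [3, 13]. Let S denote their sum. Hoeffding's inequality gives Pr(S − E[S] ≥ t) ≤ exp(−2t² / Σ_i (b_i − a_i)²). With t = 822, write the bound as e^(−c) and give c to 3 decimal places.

Σ(b_i − a_i)² = 255·2² + 84·8² + 264·10² = 32796.
c = 2t² / 32796 = 2·822² / 32796 = 41.2053.

41.205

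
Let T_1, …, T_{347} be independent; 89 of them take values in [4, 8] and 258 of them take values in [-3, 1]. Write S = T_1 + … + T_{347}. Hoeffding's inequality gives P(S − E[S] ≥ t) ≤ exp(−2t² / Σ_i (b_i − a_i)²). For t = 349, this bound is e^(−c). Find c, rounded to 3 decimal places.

43.876

Σ(b_i − a_i)² = 89·4² + 258·4² = 5552.
c = 2t² / 5552 = 2·349² / 5552 = 43.8764.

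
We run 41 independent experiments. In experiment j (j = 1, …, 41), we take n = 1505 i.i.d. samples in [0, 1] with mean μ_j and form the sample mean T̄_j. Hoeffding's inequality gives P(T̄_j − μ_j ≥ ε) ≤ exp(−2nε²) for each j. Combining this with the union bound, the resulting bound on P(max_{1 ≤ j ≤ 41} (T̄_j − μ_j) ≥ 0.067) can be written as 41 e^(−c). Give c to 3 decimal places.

13.512

Union bound over the 41 events: P(max_{1 ≤ j ≤ 41} (T̄_j − μ_j) ≥ 0.067) ≤ 41·exp(−2nε²) = 41 exp(−2·1505·0.067²).
So c = 2·1505·0.067² = 13.5119.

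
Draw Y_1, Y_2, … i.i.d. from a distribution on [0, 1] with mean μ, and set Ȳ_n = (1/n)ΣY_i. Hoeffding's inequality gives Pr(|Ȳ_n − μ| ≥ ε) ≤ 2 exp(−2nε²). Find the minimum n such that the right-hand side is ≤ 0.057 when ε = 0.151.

79

Require 2·exp(−2nε²) ≤ 0.057, i.e. 2nε² ≥ ln(2/0.057) = 3.557851.
So n ≥ 3.557851 / (2·0.151²) = 78.020.
The smallest integer n is 79.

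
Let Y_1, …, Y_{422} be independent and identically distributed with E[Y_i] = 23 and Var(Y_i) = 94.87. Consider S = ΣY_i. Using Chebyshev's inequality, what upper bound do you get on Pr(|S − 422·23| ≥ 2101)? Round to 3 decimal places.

Var(S) = n·Var(Y_i) = 422·94.87 = 40035.14.
Chebyshev: Pr(|S − 422·23| ≥ 2101) ≤ Var(S)/2101² = 40035.14/4414201 = 0.0091.

0.009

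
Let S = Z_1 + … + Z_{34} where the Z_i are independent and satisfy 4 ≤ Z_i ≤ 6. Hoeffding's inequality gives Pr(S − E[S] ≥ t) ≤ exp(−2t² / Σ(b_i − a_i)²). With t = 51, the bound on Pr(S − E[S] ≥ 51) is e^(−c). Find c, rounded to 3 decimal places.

38.250

Σ(b_i − a_i)² = 34·(2)² = 136.
c = 2t²/136 = 2·51²/136 = 38.2500.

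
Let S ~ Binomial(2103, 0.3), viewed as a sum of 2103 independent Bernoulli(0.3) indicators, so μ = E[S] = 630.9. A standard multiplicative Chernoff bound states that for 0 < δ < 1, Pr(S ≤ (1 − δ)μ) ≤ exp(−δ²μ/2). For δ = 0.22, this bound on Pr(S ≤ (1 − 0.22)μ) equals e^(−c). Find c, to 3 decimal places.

15.268

c = δ²μ/2 = 0.22²·630.9/2 = 15.2678.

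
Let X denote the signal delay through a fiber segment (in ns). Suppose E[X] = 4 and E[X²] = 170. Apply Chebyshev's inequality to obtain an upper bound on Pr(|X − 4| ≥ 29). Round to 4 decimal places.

Var(X) = E[X²] − (E[X])² = 170 − 16 = 154.
Chebyshev's inequality: Pr(|X − μ| ≥ t) ≤ Var(X)/t² = 154/841 = 0.1831.

0.1831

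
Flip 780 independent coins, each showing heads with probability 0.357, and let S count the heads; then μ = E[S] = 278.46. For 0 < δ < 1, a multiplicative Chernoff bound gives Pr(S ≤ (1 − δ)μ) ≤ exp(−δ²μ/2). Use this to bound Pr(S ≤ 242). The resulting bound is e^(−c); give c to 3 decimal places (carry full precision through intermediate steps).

2.387

Write 242 = (1 − δ)μ, so δ = 1 − 242/278.46 = 0.1309344…
Then the exponent is δ²μ/2 = (μ − 242)²/(2μ) = 2.386935.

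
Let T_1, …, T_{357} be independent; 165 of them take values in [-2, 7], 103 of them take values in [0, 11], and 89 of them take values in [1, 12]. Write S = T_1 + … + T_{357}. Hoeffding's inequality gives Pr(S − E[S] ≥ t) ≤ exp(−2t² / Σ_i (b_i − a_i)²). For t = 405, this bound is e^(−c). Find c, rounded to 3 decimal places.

8.964

Σ(b_i − a_i)² = 165·9² + 103·11² + 89·11² = 36597.
c = 2t² / 36597 = 2·405² / 36597 = 8.9638.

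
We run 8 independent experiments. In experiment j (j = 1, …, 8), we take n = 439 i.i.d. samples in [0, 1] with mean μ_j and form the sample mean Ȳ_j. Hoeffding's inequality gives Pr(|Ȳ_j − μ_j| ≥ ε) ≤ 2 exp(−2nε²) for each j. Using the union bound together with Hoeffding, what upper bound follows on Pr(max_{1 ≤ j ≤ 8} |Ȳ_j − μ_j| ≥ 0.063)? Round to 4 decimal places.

0.4906

Per-experiment Hoeffding bound: 2·exp(−2·439·0.063²) = 2·exp(−3.48478) = 0.061321.
Union bound over 8 events: 8·0.061321 = 0.49057.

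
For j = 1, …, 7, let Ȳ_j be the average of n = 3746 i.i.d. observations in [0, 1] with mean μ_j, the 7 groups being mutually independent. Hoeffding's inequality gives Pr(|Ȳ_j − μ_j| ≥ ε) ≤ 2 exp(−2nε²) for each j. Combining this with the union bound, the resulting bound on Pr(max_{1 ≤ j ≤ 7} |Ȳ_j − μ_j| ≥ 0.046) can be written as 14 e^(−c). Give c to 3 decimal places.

15.853

Union bound over the 7 events: Pr(max_{1 ≤ j ≤ 7} |Ȳ_j − μ_j| ≥ 0.046) ≤ 7·2·exp(−2nε²) = 14 exp(−2·3746·0.046²).
So c = 2·3746·0.046² = 15.8531.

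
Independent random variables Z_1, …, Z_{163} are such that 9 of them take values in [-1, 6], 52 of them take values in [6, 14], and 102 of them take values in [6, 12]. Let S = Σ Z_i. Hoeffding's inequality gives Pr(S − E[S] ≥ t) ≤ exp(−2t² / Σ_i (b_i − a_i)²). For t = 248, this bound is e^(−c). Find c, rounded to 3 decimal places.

16.531

Σ(b_i − a_i)² = 9·7² + 52·8² + 102·6² = 7441.
c = 2t² / 7441 = 2·248² / 7441 = 16.5311.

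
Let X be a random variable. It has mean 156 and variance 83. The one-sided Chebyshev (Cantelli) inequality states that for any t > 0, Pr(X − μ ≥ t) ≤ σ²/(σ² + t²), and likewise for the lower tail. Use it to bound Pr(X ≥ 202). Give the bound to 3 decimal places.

0.038

Here σ² = 83 and t = 46, so σ² + t² = 2199.
Cantelli's bound: 83/2199 = 0.0377.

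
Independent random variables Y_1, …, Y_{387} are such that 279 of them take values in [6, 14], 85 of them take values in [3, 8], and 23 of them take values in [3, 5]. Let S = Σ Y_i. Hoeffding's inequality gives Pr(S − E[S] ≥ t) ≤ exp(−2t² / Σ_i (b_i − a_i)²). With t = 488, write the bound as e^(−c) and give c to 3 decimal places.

23.728

Σ(b_i − a_i)² = 279·8² + 85·5² + 23·2² = 20073.
c = 2t² / 20073 = 2·488² / 20073 = 23.7278.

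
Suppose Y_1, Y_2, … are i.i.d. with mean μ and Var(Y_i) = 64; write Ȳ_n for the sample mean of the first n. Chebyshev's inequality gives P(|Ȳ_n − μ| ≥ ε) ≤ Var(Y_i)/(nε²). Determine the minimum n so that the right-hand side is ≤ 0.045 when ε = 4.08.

86

Require 64/(n·4.08²) ≤ 0.045, i.e. n ≥ 64/(0.045·4.08²) = 85.437.
The smallest integer n is 86.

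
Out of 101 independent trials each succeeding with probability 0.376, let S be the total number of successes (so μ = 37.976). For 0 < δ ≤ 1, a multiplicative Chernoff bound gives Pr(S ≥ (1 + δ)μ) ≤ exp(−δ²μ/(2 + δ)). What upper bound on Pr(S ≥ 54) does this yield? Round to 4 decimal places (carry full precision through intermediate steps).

0.0613

Write 54 = (1 + δ)μ, so δ = 54/37.976 − 1 = 0.4219507…
Then the exponent is δ²μ/(2 + δ) = (54 − μ)² / (μ·(2 + δ)) = 2.791691.
Bound = exp(−2.791691) = 0.06132.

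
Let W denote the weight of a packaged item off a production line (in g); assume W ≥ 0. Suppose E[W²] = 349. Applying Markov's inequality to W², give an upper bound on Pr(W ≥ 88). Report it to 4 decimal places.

0.0451

Since W ≥ 0, the event {W ≥ 88} is the same as {W² ≥ 7744}.
Markov's inequality applied to W² gives Pr(W² ≥ 7744) ≤ E[W²]/7744 = 349/7744 = 0.0451.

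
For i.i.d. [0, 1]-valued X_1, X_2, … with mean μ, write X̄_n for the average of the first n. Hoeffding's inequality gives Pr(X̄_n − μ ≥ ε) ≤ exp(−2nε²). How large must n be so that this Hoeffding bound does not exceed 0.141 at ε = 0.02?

2449

Require exp(−2nε²) ≤ 0.141, i.e. 2nε² ≥ ln(1/0.141) = 1.958995.
So n ≥ 1.958995 / (2·0.02²) = 2448.744.
The smallest integer n is 2449.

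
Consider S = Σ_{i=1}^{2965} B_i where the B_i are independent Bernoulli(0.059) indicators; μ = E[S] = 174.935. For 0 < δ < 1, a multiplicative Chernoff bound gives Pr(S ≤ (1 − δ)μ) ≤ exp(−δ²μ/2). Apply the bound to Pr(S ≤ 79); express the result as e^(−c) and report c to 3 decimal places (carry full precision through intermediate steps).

Write 79 = (1 − δ)μ, so δ = 1 − 79/174.935 = 0.5484037…
Then the exponent is δ²μ/2 = (μ − 79)²/(2μ) = 26.305554.

26.306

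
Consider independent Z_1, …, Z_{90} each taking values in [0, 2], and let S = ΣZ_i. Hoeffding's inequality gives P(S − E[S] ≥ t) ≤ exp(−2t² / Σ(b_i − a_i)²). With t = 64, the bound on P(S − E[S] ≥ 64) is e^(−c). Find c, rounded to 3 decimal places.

Σ(b_i − a_i)² = 90·(2)² = 360.
c = 2t²/360 = 2·64²/360 = 22.7556.

22.756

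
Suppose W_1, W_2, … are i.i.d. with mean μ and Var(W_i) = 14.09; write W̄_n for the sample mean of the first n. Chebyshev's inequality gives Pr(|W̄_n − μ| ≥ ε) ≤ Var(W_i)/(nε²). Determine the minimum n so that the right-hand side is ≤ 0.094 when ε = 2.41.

Require 14.09/(n·2.41²) ≤ 0.094, i.e. n ≥ 14.09/(0.094·2.41²) = 25.808.
The smallest integer n is 26.

26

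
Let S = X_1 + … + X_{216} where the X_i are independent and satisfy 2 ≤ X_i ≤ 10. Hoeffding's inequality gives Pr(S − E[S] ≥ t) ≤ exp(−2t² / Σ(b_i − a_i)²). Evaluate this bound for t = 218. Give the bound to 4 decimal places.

Σ(b_i − a_i)² = 216·(8)² = 13824.
Exponent = 2·218²/13824 = 6.8756.
Bound = exp(−6.8756) = 0.00103.

0.0010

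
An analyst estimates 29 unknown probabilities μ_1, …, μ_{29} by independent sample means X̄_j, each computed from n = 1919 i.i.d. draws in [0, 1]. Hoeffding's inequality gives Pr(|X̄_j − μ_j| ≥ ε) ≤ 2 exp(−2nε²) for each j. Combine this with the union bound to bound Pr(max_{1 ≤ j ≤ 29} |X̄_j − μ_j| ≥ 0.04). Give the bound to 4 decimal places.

0.1249

Per-experiment Hoeffding bound: 2·exp(−2·1919·0.04²) = 2·exp(−6.14080) = 0.0043064.
Union bound over 29 events: 29·0.0043064 = 0.12489.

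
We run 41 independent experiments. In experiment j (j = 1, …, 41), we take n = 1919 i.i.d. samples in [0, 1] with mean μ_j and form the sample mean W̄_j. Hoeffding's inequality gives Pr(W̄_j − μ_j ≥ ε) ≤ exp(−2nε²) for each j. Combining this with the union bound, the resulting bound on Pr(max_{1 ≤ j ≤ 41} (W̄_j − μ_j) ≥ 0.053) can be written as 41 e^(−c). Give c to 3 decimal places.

Union bound over the 41 events: Pr(max_{1 ≤ j ≤ 41} (W̄_j − μ_j) ≥ 0.053) ≤ 41·exp(−2nε²) = 41 exp(−2·1919·0.053²).
So c = 2·1919·0.053² = 10.7809.

10.781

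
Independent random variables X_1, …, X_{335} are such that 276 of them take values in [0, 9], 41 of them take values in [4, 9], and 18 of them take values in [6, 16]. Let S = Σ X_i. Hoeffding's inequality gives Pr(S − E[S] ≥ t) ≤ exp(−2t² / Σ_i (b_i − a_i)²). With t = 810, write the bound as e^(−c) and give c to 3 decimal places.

Σ(b_i − a_i)² = 276·9² + 41·5² + 18·10² = 25181.
c = 2t² / 25181 = 2·810² / 25181 = 52.1107.

52.111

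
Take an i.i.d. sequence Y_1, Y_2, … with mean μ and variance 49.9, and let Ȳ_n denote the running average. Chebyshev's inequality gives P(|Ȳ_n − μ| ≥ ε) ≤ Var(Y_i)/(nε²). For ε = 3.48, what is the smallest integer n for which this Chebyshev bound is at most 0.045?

92

Require 49.9/(n·3.48²) ≤ 0.045, i.e. n ≥ 49.9/(0.045·3.48²) = 91.565.
The smallest integer n is 92.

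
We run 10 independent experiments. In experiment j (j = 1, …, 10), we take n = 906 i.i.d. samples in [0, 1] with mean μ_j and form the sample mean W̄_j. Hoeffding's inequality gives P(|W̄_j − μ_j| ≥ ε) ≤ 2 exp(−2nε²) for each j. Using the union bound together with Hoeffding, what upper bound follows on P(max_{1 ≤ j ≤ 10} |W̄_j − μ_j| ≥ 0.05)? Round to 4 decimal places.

0.2156

Per-experiment Hoeffding bound: 2·exp(−2·906·0.05²) = 2·exp(−4.53000) = 0.021561.
Union bound over 10 events: 10·0.021561 = 0.21561.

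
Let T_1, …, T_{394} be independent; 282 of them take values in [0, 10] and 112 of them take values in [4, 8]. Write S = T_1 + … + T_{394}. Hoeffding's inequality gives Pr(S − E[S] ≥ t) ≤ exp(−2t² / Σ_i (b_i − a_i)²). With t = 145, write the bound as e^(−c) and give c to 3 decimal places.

1.402

Σ(b_i − a_i)² = 282·10² + 112·4² = 29992.
c = 2t² / 29992 = 2·145² / 29992 = 1.4020.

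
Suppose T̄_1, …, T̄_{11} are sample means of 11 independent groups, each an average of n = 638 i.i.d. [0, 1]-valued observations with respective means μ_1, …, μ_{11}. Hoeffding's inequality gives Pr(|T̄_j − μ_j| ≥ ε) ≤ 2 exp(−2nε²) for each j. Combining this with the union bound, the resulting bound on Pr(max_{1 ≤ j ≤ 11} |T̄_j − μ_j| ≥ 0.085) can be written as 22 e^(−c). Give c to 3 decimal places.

9.219

Union bound over the 11 events: Pr(max_{1 ≤ j ≤ 11} |T̄_j − μ_j| ≥ 0.085) ≤ 11·2·exp(−2nε²) = 22 exp(−2·638·0.085²).
So c = 2·638·0.085² = 9.2191.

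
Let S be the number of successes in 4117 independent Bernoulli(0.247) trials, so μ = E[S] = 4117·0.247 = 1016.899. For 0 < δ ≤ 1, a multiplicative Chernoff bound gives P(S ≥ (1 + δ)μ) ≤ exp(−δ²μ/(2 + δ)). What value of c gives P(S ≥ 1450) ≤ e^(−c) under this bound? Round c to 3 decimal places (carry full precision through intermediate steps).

76.037

Write 1450 = (1 + δ)μ, so δ = 1450/1016.899 − 1 = 0.4259037…
Then the exponent is δ²μ/(2 + δ) = (1450 − μ)² / (μ·(2 + δ)) = 76.037355.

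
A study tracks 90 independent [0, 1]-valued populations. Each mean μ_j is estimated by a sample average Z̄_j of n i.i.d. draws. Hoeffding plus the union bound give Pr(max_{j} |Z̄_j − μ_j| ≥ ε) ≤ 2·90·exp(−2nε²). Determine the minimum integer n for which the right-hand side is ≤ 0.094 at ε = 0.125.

Need 2·90·exp(−2nε²) ≤ 0.094, i.e. exp(−2nε²) ≤ 0.094/180.
So 2nε² ≥ ln(180/0.094) = 7.557417.
Hence n ≥ 7.557417/(2·0.125²) = 241.837.
The smallest integer n is 242.

242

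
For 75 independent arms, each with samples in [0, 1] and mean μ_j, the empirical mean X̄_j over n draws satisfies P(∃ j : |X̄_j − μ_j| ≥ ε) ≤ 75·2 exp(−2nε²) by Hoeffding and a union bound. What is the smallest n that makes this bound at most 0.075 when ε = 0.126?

Need 2·75·exp(−2nε²) ≤ 0.075, i.e. exp(−2nε²) ≤ 0.075/150.
So 2nε² ≥ ln(150/0.075) = 7.600902.
Hence n ≥ 7.600902/(2·0.126²) = 239.383.
The smallest integer n is 240.

240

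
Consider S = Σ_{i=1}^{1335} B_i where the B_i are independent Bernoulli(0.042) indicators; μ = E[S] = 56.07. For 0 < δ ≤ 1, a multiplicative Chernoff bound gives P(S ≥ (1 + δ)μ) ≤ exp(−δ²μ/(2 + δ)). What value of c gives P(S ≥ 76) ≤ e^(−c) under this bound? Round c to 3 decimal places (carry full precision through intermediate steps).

3.008

Write 76 = (1 + δ)μ, so δ = 76/56.07 − 1 = 0.3554485…
Then the exponent is δ²μ/(2 + δ) = (76 − μ)² / (μ·(2 + δ)) = 3.007533.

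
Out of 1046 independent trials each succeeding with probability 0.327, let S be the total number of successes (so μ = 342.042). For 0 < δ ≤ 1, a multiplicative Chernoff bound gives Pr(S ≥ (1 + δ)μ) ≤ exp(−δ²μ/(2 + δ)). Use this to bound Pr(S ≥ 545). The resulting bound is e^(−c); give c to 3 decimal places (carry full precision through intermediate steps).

46.437

Write 545 = (1 + δ)μ, so δ = 545/342.042 − 1 = 0.5933716…
Then the exponent is δ²μ/(2 + δ) = (545 − μ)² / (μ·(2 + δ)) = 46.437429.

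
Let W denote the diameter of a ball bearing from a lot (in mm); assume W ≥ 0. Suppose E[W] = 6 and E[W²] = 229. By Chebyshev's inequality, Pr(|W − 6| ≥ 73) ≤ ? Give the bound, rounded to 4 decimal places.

Var(W) = E[W²] − (E[W])² = 229 − 36 = 193.
Chebyshev's inequality: Pr(|W − μ| ≥ t) ≤ Var(W)/t² = 193/5329 = 0.0362.

0.0362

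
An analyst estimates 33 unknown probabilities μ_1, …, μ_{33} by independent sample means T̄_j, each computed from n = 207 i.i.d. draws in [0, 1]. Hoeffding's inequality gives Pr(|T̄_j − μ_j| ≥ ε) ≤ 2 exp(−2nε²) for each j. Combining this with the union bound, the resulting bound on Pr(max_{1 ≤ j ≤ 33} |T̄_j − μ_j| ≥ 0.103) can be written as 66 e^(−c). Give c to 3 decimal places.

Union bound over the 33 events: Pr(max_{1 ≤ j ≤ 33} |T̄_j − μ_j| ≥ 0.103) ≤ 33·2·exp(−2nε²) = 66 exp(−2·207·0.103²).
So c = 2·207·0.103² = 4.3921.

4.392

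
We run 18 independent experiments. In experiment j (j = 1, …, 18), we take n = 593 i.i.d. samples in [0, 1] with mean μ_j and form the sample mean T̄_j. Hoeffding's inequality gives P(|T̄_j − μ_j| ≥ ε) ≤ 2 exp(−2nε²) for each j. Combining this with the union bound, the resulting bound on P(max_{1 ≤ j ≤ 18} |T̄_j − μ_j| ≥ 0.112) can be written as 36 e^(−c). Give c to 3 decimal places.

Union bound over the 18 events: P(max_{1 ≤ j ≤ 18} |T̄_j − μ_j| ≥ 0.112) ≤ 18·2·exp(−2nε²) = 36 exp(−2·593·0.112²).
So c = 2·593·0.112² = 14.8772.

14.877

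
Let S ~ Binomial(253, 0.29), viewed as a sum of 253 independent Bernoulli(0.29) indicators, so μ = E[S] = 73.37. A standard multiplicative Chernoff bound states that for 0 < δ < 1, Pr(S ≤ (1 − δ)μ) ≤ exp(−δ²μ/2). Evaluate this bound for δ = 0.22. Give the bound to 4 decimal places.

Exponent = δ²μ/2 = 0.22²·73.37/2 = 1.7756.
Bound = exp(−1.7756) = 0.16939.

0.1694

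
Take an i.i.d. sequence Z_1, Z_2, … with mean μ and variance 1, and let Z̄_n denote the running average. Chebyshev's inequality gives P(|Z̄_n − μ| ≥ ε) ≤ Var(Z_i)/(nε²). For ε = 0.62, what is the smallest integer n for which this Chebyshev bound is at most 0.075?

35

Require 1/(n·0.62²) ≤ 0.075, i.e. n ≥ 1/(0.075·0.62²) = 34.686.
The smallest integer n is 35.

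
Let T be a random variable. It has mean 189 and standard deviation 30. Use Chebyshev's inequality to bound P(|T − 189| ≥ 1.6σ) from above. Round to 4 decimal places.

Chebyshev: P(|T − μ| ≥ t) ≤ Var(T)/t².
Var(T) = σ² = 30² = 900.
t = 1.6·30 = 48.
Bound = 900 / 2304 = 0.3906.

0.3906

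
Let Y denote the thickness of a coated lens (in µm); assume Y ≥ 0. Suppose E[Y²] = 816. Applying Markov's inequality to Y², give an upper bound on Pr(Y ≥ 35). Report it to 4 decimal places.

0.6661

Since Y ≥ 0, the event {Y ≥ 35} is the same as {Y² ≥ 1225}.
Markov's inequality applied to Y² gives Pr(Y² ≥ 1225) ≤ E[Y²]/1225 = 816/1225 = 0.6661.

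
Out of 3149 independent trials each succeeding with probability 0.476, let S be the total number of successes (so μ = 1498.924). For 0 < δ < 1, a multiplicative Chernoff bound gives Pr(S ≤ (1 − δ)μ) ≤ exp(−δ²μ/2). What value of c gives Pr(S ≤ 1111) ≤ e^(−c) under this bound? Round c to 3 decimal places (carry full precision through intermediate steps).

Write 1111 = (1 − δ)μ, so δ = 1 − 1111/1498.924 = 0.2588016…
Then the exponent is δ²μ/2 = (μ − 1111)²/(2μ) = 50.197685.

50.198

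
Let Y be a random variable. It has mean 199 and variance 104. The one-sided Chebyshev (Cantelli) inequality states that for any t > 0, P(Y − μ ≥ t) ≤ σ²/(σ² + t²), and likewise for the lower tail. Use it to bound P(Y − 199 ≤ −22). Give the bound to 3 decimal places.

0.177

Here σ² = 104 and t = 22, so σ² + t² = 588.
Cantelli's bound: 104/588 = 0.1769.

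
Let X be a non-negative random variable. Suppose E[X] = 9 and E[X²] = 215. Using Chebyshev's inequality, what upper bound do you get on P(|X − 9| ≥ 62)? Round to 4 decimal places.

0.0349

Var(X) = E[X²] − (E[X])² = 215 − 81 = 134.
Chebyshev's inequality: P(|X − μ| ≥ t) ≤ Var(X)/t² = 134/3844 = 0.0349.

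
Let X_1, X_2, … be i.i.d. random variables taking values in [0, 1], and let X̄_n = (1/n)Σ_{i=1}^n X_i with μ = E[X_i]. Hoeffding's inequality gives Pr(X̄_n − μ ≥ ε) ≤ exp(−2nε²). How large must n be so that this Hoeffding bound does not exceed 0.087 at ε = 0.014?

Require exp(−2nε²) ≤ 0.087, i.e. 2nε² ≥ ln(1/0.087) = 2.441847.
So n ≥ 2.441847 / (2·0.014²) = 6229.202.
The smallest integer n is 6230.

6230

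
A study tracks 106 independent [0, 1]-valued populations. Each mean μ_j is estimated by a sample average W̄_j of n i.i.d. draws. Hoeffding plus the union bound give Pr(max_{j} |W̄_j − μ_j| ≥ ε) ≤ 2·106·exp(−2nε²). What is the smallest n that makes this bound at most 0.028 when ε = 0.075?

794

Need 2·106·exp(−2nε²) ≤ 0.028, i.e. exp(−2nε²) ≤ 0.028/212.
So 2nε² ≥ ln(212/0.028) = 8.932137.
Hence n ≥ 8.932137/(2·0.075²) = 793.968.
The smallest integer n is 794.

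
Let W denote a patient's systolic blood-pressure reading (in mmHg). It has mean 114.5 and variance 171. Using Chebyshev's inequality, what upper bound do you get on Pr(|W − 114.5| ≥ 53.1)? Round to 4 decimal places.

0.0606

Chebyshev: Pr(|W − μ| ≥ t) ≤ Var(W)/t².
Bound = 171 / 2819.61 = 0.0606.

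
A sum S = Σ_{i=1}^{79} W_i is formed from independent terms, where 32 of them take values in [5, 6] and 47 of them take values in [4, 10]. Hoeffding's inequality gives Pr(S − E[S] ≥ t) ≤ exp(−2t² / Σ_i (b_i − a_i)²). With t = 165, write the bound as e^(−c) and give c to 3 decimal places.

Σ(b_i − a_i)² = 32·1² + 47·6² = 1724.
c = 2t² / 1724 = 2·165² / 1724 = 31.5835.

31.584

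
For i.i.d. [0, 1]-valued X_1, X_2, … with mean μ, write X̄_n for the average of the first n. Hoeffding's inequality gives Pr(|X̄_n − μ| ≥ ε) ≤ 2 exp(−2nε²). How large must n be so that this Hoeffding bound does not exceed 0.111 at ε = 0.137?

78

Require 2·exp(−2nε²) ≤ 0.111, i.e. 2nε² ≥ ln(2/0.111) = 2.891372.
So n ≥ 2.891372 / (2·0.137²) = 77.025.
The smallest integer n is 78.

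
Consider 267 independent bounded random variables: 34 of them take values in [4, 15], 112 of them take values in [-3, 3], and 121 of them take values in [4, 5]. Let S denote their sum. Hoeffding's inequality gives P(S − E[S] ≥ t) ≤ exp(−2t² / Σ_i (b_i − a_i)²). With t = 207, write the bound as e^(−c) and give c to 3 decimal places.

Σ(b_i − a_i)² = 34·11² + 112·6² + 121·1² = 8267.
c = 2t² / 8267 = 2·207² / 8267 = 10.3663.

10.366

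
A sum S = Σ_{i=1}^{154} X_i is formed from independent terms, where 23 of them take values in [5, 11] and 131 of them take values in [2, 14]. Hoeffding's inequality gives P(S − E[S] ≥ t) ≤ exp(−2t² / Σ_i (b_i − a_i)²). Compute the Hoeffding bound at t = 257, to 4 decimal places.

Σ(b_i − a_i)² = 23·6² + 131·12² = 19692.
Exponent = 2·257² / 19692 = 6.70821.
Bound = exp(−6.70821) = 0.00122.

0.0012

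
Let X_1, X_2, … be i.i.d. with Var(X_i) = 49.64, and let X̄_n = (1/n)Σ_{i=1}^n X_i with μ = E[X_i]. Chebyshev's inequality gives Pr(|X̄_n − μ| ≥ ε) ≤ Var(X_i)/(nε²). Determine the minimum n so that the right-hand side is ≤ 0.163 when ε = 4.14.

18

Require 49.64/(n·4.14²) ≤ 0.163, i.e. n ≥ 49.64/(0.163·4.14²) = 17.768.
The smallest integer n is 18.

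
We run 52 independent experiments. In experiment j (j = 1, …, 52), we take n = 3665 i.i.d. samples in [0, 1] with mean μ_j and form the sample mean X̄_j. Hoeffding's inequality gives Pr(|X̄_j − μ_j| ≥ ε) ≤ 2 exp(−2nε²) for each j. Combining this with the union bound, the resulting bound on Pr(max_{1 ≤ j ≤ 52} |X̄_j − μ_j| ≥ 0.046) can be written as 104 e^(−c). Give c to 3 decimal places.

15.510

Union bound over the 52 events: Pr(max_{1 ≤ j ≤ 52} |X̄_j − μ_j| ≥ 0.046) ≤ 52·2·exp(−2nε²) = 104 exp(−2·3665·0.046²).
So c = 2·3665·0.046² = 15.5103.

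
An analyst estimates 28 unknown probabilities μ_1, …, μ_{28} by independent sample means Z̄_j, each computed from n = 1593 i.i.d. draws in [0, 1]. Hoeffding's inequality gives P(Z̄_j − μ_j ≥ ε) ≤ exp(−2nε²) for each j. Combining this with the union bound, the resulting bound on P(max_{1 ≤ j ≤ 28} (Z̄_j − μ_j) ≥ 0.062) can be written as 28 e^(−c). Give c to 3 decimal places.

Union bound over the 28 events: P(max_{1 ≤ j ≤ 28} (Z̄_j − μ_j) ≥ 0.062) ≤ 28·exp(−2nε²) = 28 exp(−2·1593·0.062²).
So c = 2·1593·0.062² = 12.2470.

12.247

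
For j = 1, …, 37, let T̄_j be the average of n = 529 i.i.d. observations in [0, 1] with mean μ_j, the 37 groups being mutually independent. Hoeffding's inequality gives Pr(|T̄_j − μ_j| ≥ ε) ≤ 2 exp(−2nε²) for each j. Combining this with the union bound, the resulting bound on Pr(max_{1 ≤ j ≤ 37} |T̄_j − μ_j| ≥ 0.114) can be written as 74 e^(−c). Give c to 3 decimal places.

13.750

Union bound over the 37 events: Pr(max_{1 ≤ j ≤ 37} |T̄_j − μ_j| ≥ 0.114) ≤ 37·2·exp(−2nε²) = 74 exp(−2·529·0.114²).
So c = 2·529·0.114² = 13.7498.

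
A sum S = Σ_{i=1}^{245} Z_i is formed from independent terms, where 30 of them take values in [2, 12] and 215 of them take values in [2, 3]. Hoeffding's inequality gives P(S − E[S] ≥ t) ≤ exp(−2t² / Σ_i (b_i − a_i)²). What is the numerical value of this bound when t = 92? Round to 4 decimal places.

Σ(b_i − a_i)² = 30·10² + 215·1² = 3215.
Exponent = 2·92² / 3215 = 5.26532.
Bound = exp(−5.26532) = 0.00517.

0.0052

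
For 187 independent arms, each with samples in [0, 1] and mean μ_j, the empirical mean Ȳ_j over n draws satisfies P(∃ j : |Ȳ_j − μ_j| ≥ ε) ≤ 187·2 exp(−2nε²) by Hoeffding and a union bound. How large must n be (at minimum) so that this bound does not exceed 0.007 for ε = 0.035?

Need 2·187·exp(−2nε²) ≤ 0.007, i.e. exp(−2nε²) ≤ 0.007/374.
So 2nε² ≥ ln(374/0.007) = 10.886101.
Hence n ≥ 10.886101/(2·0.035²) = 4443.307.
The smallest integer n is 4444.

4444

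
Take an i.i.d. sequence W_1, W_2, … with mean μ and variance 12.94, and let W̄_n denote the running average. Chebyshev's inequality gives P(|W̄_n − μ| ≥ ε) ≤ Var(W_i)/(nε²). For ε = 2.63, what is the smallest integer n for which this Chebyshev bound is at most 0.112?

Require 12.94/(n·2.63²) ≤ 0.112, i.e. n ≥ 12.94/(0.112·2.63²) = 16.703.
The smallest integer n is 17.

17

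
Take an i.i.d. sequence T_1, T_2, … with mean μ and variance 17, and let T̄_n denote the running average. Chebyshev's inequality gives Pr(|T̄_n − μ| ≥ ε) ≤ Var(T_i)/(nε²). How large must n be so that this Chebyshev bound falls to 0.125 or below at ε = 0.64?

Require 17/(n·0.64²) ≤ 0.125, i.e. n ≥ 17/(0.125·0.64²) = 332.031.
The smallest integer n is 333.

333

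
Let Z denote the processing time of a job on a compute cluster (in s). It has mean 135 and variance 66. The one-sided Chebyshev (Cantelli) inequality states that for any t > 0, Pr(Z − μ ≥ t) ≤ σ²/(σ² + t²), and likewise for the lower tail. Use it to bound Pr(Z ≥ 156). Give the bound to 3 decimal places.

Here σ² = 66 and t = 21, so σ² + t² = 507.
Cantelli's bound: 66/507 = 0.1302.

0.130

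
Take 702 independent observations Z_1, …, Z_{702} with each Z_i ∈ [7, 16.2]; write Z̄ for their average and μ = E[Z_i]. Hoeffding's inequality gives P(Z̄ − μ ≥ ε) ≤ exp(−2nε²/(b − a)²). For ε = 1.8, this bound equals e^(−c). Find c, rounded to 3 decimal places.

c = 2nε²/(b − a)² = 2·702·1.8² / 9.2² = 53.7448.

53.745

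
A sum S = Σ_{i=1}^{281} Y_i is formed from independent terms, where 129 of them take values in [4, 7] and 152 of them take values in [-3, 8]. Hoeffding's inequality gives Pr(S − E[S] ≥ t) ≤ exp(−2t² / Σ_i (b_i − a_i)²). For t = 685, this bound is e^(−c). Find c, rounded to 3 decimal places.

47.995

Σ(b_i − a_i)² = 129·3² + 152·11² = 19553.
c = 2t² / 19553 = 2·685² / 19553 = 47.9952.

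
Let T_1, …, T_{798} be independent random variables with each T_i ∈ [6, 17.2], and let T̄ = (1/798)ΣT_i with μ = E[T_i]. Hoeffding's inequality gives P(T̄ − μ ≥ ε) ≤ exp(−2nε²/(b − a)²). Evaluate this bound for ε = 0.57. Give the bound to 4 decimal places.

Exponent: 2nε²/(b − a)² = 2·798·0.57² / 11.2² = 4.13377.
Bound = exp(−4.13377) = 0.01602.

0.0160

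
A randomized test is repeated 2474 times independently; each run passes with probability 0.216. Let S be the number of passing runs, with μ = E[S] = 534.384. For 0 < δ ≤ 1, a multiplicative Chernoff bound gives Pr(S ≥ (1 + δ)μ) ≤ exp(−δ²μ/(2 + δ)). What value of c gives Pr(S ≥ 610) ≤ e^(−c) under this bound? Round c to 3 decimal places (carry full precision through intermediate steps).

4.996

Write 610 = (1 + δ)μ, so δ = 610/534.384 − 1 = 0.1415012…
Then the exponent is δ²μ/(2 + δ) = (610 − μ)² / (μ·(2 + δ)) = 4.996382.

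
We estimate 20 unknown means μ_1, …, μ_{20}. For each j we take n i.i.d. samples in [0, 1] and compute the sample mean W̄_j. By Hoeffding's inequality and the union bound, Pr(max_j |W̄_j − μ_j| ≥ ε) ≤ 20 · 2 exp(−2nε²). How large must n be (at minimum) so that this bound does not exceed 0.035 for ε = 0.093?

408

Need 2·20·exp(−2nε²) ≤ 0.035, i.e. exp(−2nε²) ≤ 0.035/40.
So 2nε² ≥ ln(40/0.035) = 7.041287.
Hence n ≥ 7.041287/(2·0.093²) = 407.058.
The smallest integer n is 408.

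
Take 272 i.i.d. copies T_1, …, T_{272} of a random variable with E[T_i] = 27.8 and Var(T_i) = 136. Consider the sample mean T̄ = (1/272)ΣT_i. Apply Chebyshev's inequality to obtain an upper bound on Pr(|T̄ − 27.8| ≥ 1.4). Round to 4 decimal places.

Var(T̄) = Var(T_i)/n = 136/272 = 0.5.
Chebyshev: Pr(|T̄ − 27.8| ≥ 1.4) ≤ Var(T̄)/(1.4)² = 136/(272·1.4²) = 0.2551.

0.2551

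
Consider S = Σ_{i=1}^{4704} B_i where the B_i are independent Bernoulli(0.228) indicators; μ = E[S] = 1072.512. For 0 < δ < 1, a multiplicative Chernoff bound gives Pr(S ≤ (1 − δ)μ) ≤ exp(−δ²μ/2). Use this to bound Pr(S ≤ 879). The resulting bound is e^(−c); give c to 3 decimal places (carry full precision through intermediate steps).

Write 879 = (1 − δ)μ, so δ = 1 − 879/1072.512 = 0.1804288…
Then the exponent is δ²μ/2 = (μ − 879)²/(2μ) = 17.457564.

17.458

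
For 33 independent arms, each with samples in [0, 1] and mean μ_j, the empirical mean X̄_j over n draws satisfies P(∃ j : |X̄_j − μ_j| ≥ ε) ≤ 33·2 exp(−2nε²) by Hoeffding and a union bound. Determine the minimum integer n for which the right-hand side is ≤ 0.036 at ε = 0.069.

Need 2·33·exp(−2nε²) ≤ 0.036, i.e. exp(−2nε²) ≤ 0.036/66.
So 2nε² ≥ ln(66/0.036) = 7.513891.
Hence n ≥ 7.513891/(2·0.069²) = 789.108.
The smallest integer n is 790.

790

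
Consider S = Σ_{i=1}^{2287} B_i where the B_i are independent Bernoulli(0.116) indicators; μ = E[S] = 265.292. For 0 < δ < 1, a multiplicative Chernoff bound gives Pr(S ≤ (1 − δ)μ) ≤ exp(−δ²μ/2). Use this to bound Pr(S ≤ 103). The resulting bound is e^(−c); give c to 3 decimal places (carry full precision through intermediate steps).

49.641

Write 103 = (1 − δ)μ, so δ = 1 − 103/265.292 = 0.6117486…
Then the exponent is δ²μ/2 = (μ − 103)²/(2μ) = 49.640949.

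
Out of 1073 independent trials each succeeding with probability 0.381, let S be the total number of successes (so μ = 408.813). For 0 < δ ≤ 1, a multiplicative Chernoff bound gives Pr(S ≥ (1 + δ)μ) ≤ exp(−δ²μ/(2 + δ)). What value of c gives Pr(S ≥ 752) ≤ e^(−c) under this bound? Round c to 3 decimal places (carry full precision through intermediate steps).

101.461

Write 752 = (1 + δ)μ, so δ = 752/408.813 − 1 = 0.8394718…
Then the exponent is δ²μ/(2 + δ) = (752 − μ)² / (μ·(2 + δ)) = 101.461060.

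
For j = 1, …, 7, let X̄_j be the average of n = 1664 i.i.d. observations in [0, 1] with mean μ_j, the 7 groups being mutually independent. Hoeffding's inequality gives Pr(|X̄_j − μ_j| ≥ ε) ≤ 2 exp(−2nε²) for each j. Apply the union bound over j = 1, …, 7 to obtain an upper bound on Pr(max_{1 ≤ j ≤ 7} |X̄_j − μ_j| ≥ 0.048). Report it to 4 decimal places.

Per-experiment Hoeffding bound: 2·exp(−2·1664·0.048²) = 2·exp(−7.66771) = 0.00093537.
Union bound over 7 events: 7·0.00093537 = 0.00655.

0.0065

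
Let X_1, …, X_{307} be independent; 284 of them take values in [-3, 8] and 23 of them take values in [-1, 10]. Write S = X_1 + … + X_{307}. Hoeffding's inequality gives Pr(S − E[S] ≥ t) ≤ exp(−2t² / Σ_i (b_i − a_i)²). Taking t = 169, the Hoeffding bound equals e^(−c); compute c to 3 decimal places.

Σ(b_i − a_i)² = 284·11² + 23·11² = 37147.
c = 2t² / 37147 = 2·169² / 37147 = 1.5377.

1.538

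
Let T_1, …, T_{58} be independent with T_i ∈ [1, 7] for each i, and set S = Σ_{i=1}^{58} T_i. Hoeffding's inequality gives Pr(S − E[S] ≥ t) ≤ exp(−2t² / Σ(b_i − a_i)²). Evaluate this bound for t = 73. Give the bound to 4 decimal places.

Σ(b_i − a_i)² = 58·(6)² = 2088.
Exponent = 2·73²/2088 = 5.1044.
Bound = exp(−5.1044) = 0.00607.

0.0061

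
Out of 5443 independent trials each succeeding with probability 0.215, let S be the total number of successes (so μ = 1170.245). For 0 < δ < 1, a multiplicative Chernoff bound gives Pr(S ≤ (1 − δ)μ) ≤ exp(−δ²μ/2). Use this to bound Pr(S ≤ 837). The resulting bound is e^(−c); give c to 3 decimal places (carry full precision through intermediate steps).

Write 837 = (1 − δ)μ, so δ = 1 − 837/1170.245 = 0.2847652…
Then the exponent is δ²μ/2 = (μ − 837)²/(2μ) = 47.448282.

47.448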